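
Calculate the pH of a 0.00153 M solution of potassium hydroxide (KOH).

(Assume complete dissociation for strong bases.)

[OH⁻] = 0.00153 M for strong base. pOH = -log[OH⁻] = 2.82, pH = 14 - pOH

pH = 11.18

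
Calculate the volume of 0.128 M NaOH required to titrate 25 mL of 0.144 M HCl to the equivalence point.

At equivalence: moles acid = moles base. moles HCl = 0.144 × 25/1000 = 0.0036 mol. V_base = moles / 0.128 × 1000 = 28.1 mL.

V_{base} = 28.1 mL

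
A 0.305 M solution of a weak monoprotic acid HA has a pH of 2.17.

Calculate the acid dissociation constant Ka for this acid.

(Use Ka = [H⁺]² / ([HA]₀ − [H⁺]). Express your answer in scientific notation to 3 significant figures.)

[H⁺] = 10^(−pH) = 10^(−2.17) = 6.761e-03 M. For HA ⇌ H⁺ + A⁻, Ka = [H⁺][A⁻]/[HA] = [H⁺]² / ([HA]₀ − [H⁺]) = (6.761e-03)² / (0.305 − 6.761e-03) = 1.53e-04.

K_a = 1.53e-04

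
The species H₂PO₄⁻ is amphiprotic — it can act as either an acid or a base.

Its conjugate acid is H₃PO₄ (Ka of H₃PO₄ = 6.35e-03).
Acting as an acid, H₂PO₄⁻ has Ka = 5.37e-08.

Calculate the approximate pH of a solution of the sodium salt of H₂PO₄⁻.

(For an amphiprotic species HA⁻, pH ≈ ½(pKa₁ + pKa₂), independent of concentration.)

pKa₁ = -log(6.35e-03) = 2.20; pKa₂ = -log(5.37e-08) = 7.27. For an amphiprotic species, pH ≈ ½(pKa₁ + pKa₂) = ½(2.20 + 7.27) = 4.73.

pH = 4.73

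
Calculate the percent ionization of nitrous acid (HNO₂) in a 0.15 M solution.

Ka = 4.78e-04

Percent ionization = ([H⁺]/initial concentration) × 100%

Using Ka equilibrium: x² + Ka×x - Ka×C = 0. Solving: [H⁺] = 8.2320e-03. Percent = (8.2320e-03/0.15) × 100

Percent ionization = 5.49%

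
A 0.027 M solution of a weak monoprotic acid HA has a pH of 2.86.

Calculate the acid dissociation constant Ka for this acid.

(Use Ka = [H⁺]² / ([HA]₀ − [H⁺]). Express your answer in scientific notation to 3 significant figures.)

[H⁺] = 10^(−pH) = 10^(−2.86) = 1.380e-03 M. For HA ⇌ H⁺ + A⁻, Ka = [H⁺][A⁻]/[HA] = [H⁺]² / ([HA]₀ − [H⁺]) = (1.380e-03)² / (0.027 − 1.380e-03) = 7.44e-05.

K_a = 7.44e-05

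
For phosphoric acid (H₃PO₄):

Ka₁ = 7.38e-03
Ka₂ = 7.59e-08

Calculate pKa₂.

pKa₂ = -log(Ka₂) = -log(7.59e-08) = 7.12.

pK_{a2} = 7.12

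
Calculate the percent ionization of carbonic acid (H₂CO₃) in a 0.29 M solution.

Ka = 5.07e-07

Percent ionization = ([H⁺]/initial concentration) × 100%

Using Ka equilibrium: x² + Ka×x - Ka×C = 0. Solving: [H⁺] = 3.8319e-04. Percent = (3.8319e-04/0.29) × 100

Percent ionization = 0.132%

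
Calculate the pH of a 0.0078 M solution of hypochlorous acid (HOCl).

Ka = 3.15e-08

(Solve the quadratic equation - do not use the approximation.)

x² + Ka×x - Ka×C = 0. Using quadratic formula: [H⁺] = 1.5659e-05

pH = 4.81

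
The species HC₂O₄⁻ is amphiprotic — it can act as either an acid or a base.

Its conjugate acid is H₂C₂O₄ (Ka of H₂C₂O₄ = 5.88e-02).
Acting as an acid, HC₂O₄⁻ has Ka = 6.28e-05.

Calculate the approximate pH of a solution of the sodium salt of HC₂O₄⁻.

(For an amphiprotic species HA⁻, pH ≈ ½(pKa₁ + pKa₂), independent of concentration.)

pKa₁ = -log(5.88e-02) = 1.23; pKa₂ = -log(6.28e-05) = 4.20. For an amphiprotic species, pH ≈ ½(pKa₁ + pKa₂) = ½(1.23 + 4.20) = 2.72.

pH = 2.72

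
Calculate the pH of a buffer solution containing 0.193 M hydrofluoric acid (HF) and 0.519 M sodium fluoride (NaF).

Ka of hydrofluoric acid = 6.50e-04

pKa = -log(6.50e-04) = 3.19. pH = pKa + log([A⁻]/[HA]) = 3.19 + log(0.519/0.193)

pH = 3.62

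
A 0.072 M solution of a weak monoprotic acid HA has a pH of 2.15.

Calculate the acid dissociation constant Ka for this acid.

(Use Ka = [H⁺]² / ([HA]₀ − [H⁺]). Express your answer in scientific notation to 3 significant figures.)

[H⁺] = 10^(−pH) = 10^(−2.15) = 7.079e-03 M. For HA ⇌ H⁺ + A⁻, Ka = [H⁺][A⁻]/[HA] = [H⁺]² / ([HA]₀ − [H⁺]) = (7.079e-03)² / (0.072 − 7.079e-03) = 7.72e-04.

K_a = 7.72e-04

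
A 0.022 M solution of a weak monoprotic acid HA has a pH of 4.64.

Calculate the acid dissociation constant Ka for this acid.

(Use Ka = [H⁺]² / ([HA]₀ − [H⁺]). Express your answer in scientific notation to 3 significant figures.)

[H⁺] = 10^(−pH) = 10^(−4.64) = 2.291e-05 M. For HA ⇌ H⁺ + A⁻, Ka = [H⁺][A⁻]/[HA] = [H⁺]² / ([HA]₀ − [H⁺]) = (2.291e-05)² / (0.022 − 2.291e-05) = 2.39e-08.

K_a = 2.39e-08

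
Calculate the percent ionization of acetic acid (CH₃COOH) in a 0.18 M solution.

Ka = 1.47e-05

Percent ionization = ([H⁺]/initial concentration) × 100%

Using Ka equilibrium: x² + Ka×x - Ka×C = 0. Solving: [H⁺] = 1.6193e-03. Percent = (1.6193e-03/0.18) × 100

Percent ionization = 0.9%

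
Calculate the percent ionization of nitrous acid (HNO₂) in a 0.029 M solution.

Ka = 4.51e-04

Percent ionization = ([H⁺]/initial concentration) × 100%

Using Ka equilibrium: x² + Ka×x - Ka×C = 0. Solving: [H⁺] = 3.3980e-03. Percent = (3.3980e-03/0.029) × 100

Percent ionization = 11.7%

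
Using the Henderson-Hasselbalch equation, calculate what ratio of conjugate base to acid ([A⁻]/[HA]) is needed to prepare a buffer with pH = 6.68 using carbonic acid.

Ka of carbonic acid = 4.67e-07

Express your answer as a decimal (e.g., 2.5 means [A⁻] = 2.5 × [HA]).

pKa = -log(4.67e-07) = 6.3307. pH = pKa + log([A⁻]/[HA]), so log([A⁻]/[HA]) = pH − pKa = 6.68 − 6.3307 = 0.3493. [A⁻]/[HA] = 10^(0.3493) = 2.24

[A⁻]/[HA] = 2.24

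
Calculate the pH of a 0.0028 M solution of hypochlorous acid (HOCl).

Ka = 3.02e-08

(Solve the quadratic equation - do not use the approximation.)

x² + Ka×x - Ka×C = 0. Using quadratic formula: [H⁺] = 9.1806e-06

pH = 5.04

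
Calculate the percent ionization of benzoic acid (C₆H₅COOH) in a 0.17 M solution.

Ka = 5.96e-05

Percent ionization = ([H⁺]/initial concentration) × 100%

Using Ka equilibrium: x² + Ka×x - Ka×C = 0. Solving: [H⁺] = 3.1534e-03. Percent = (3.1534e-03/0.17) × 100

Percent ionization = 1.85%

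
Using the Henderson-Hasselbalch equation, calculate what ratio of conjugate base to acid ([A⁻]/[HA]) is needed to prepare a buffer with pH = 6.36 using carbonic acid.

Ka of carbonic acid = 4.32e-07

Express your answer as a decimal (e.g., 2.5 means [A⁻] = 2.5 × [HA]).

pKa = -log(4.32e-07) = 6.3645. pH = pKa + log([A⁻]/[HA]), so log([A⁻]/[HA]) = pH − pKa = 6.36 − 6.3645 = -0.0045. [A⁻]/[HA] = 10^(-0.0045) = 0.990

[A⁻]/[HA] = 0.990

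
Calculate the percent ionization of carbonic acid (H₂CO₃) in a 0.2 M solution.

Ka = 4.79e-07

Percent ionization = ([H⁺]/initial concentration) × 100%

Using Ka equilibrium: x² + Ka×x - Ka×C = 0. Solving: [H⁺] = 3.0928e-04. Percent = (3.0928e-04/0.2) × 100

Percent ionization = 0.155%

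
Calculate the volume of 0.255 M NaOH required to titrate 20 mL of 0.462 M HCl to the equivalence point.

At equivalence: moles acid = moles base. moles HCl = 0.462 × 20/1000 = 0.00924 mol. V_base = moles / 0.255 × 1000 = 36.2 mL.

V_{base} = 36.2 mL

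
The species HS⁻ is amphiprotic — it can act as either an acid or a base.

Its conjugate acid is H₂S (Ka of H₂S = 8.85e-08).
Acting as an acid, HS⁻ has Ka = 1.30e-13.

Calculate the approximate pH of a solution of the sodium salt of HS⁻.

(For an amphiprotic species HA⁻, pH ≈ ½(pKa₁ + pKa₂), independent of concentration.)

pKa₁ = -log(8.85e-08) = 7.05; pKa₂ = -log(1.30e-13) = 12.89. For an amphiprotic species, pH ≈ ½(pKa₁ + pKa₂) = ½(7.05 + 12.89) = 9.97.

pH = 9.97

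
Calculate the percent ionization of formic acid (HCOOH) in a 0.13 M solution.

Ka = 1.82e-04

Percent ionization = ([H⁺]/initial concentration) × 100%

Using Ka equilibrium: x² + Ka×x - Ka×C = 0. Solving: [H⁺] = 4.7740e-03. Percent = (4.7740e-03/0.13) × 100

Percent ionization = 3.67%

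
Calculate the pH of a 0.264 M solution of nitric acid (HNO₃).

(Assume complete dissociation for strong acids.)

[H⁺] = 0.264 M for strong acid. pH = -log[H⁺] = -log(0.264)

pH = 0.58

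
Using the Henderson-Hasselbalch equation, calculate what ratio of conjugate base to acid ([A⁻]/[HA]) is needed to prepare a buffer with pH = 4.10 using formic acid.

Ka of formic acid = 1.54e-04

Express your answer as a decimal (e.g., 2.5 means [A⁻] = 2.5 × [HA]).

pKa = -log(1.54e-04) = 3.8125. pH = pKa + log([A⁻]/[HA]), so log([A⁻]/[HA]) = pH − pKa = 4.10 − 3.8125 = 0.2875. [A⁻]/[HA] = 10^(0.2875) = 1.94

[A⁻]/[HA] = 1.94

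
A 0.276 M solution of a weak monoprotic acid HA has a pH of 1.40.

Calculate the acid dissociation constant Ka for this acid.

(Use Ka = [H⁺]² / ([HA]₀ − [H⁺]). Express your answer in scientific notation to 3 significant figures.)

[H⁺] = 10^(−pH) = 10^(−1.40) = 3.981e-02 M. For HA ⇌ H⁺ + A⁻, Ka = [H⁺][A⁻]/[HA] = [H⁺]² / ([HA]₀ − [H⁺]) = (3.981e-02)² / (0.276 − 3.981e-02) = 6.71e-03.

K_a = 6.71e-03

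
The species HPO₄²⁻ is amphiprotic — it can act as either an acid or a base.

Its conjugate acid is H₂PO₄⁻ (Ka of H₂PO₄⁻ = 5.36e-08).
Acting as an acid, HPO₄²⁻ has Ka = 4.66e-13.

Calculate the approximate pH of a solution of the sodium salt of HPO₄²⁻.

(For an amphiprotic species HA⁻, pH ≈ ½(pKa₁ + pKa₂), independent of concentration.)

pKa₁ = -log(5.36e-08) = 7.27; pKa₂ = -log(4.66e-13) = 12.33. For an amphiprotic species, pH ≈ ½(pKa₁ + pKa₂) = ½(7.27 + 12.33) = 9.80.

pH = 9.80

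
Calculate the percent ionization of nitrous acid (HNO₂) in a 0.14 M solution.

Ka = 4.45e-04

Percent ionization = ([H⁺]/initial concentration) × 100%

Using Ka equilibrium: x² + Ka×x - Ka×C = 0. Solving: [H⁺] = 7.6737e-03. Percent = (7.6737e-03/0.14) × 100

Percent ionization = 5.48%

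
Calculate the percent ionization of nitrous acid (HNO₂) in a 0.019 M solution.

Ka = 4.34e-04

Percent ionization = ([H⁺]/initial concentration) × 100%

Using Ka equilibrium: x² + Ka×x - Ka×C = 0. Solving: [H⁺] = 2.6628e-03. Percent = (2.6628e-03/0.019) × 100

Percent ionization = 14%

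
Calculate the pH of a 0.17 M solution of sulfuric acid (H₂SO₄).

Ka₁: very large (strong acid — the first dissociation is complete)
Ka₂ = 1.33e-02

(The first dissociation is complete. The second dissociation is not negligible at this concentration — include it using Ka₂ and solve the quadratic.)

First dissociation is complete: [H⁺]₀ = [HSO₄⁻]₀ = C = 0.17 M. Second dissociation HSO₄⁻ ⇌ H⁺ + SO₄²⁻: let x = [SO₄²⁻]. Ka₂ = (C + x)·x / (C − x) = 1.33e-02 → x² + (C + Ka₂)·x − Ka₂·C = 0 → x² + 0.18330·x − 2.261e-03 = 0. x = (−0.18330 + √(0.18330² + 4 × 2.261e-03)) / 2 = 1.1601e-02 M. [H⁺] = C + x = 0.17 + 1.1601e-02 = 1.8160e-01 M. pH = -log(1.8160e-01) = 0.74.

pH = 0.74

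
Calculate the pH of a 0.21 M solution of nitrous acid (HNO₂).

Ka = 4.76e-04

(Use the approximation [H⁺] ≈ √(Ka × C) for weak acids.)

[H⁺] = √(Ka × C) = √(4.76e-04 × 0.21) = 9.9980e-03. pH = -log(9.9980e-03)

pH = 2.00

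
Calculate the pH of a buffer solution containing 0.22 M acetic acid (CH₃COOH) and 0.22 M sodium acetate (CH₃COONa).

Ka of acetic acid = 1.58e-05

pKa = -log(1.58e-05) = 4.80. pH = pKa + log([A⁻]/[HA]) = 4.80 + log(0.22/0.22)

pH = 4.80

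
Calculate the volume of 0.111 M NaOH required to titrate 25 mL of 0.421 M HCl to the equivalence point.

At equivalence: moles acid = moles base. moles HCl = 0.421 × 25/1000 = 0.01052 mol. V_base = moles / 0.111 × 1000 = 94.8 mL.

V_{base} = 94.8 mL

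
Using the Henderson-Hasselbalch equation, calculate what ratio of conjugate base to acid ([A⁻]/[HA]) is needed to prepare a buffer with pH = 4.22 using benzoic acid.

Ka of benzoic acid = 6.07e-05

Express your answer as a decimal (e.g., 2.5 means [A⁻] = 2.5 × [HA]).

pKa = -log(6.07e-05) = 4.2168. pH = pKa + log([A⁻]/[HA]), so log([A⁻]/[HA]) = pH − pKa = 4.22 − 4.2168 = 0.0032. [A⁻]/[HA] = 10^(0.0032) = 1.01

[A⁻]/[HA] = 1.01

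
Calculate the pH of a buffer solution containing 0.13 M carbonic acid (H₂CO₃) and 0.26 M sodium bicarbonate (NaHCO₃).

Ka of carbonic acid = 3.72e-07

pKa = -log(3.72e-07) = 6.43. pH = pKa + log([A⁻]/[HA]) = 6.43 + log(0.26/0.13)

pH = 6.73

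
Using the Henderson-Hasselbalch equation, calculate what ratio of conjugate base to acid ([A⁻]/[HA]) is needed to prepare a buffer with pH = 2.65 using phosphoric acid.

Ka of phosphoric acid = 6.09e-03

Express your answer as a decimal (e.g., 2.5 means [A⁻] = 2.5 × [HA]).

pKa = -log(6.09e-03) = 2.2154. pH = pKa + log([A⁻]/[HA]), so log([A⁻]/[HA]) = pH − pKa = 2.65 − 2.2154 = 0.4346. [A⁻]/[HA] = 10^(0.4346) = 2.72

[A⁻]/[HA] = 2.72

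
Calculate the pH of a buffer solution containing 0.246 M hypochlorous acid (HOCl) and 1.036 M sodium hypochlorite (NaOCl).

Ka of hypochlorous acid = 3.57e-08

pKa = -log(3.57e-08) = 7.45. pH = pKa + log([A⁻]/[HA]) = 7.45 + log(1.036/0.246)

pH = 8.07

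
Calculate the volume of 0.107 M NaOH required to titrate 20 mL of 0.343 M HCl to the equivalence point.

At equivalence: moles acid = moles base. moles HCl = 0.343 × 20/1000 = 0.00686 mol. V_base = moles / 0.107 × 1000 = 64.1 mL.

V_{base} = 64.1 mL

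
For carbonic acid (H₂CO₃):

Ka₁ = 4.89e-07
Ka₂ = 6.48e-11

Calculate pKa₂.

pKa₂ = -log(Ka₂) = -log(6.48e-11) = 10.19.

pK_{a2} = 10.19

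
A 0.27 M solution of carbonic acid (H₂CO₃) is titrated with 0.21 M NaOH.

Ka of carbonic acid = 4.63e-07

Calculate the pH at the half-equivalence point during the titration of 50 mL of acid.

At half-equivalence [HA] = [A⁻], so Henderson-Hasselbalch gives pH = pKa = -log(4.63e-07) = 6.33.

pH = pKa = 6.33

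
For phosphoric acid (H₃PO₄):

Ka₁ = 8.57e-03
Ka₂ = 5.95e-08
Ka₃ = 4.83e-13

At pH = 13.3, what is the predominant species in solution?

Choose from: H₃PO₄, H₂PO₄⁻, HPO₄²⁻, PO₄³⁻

pKa₁ = 2.07, pKa₂ = 7.23, pKa₃ = 12.32. For a polyprotic acid the predominant species crosses at each pKa: below pKa_n the protonated form dominates, above it the deprotonated form does. At pH = 13.3, the predominant species is PO₄³⁻.

PO₄³⁻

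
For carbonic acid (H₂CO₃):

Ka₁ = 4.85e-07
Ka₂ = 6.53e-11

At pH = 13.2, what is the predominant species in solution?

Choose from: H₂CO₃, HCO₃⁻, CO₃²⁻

pKa₁ = 6.31, pKa₂ = 10.19. For a polyprotic acid the predominant species crosses at each pKa: below pKa_n the protonated form dominates, above it the deprotonated form does. At pH = 13.2, the predominant species is CO₃²⁻.

CO₃²⁻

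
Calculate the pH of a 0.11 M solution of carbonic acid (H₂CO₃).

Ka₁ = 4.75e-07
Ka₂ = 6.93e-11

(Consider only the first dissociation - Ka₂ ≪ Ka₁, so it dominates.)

First dissociation dominates. From Ka₁ = [H⁺][HA⁻]/[H₂A], x² + Ka₁·x − Ka₁·C = 0 with C = 0.11 M and Ka₁ = 4.75e-07. Solving: [H⁺] = (−Ka₁ + √(Ka₁² + 4·Ka₁·C)) / 2 = 2.2835e-04 M. pH = -log(2.2835e-04) = 3.64.

pH = 3.64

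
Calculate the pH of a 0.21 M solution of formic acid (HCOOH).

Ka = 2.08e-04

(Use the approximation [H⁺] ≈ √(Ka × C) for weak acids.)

[H⁺] = √(Ka × C) = √(2.08e-04 × 0.21) = 6.6091e-03. pH = -log(6.6091e-03)

pH = 2.18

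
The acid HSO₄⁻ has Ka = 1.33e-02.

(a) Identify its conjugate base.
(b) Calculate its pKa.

(a) The conjugate base is formed by removing one H⁺ from HSO₄⁻, giving SO₄²⁻. (b) pKa = -log(Ka) = -log(1.33e-02) = 1.88.

Conjugate base: SO₄²⁻; pK_a = 1.88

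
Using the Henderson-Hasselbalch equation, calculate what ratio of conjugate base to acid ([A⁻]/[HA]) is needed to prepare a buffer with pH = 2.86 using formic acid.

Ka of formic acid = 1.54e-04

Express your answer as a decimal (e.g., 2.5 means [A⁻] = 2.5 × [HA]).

pKa = -log(1.54e-04) = 3.8125. pH = pKa + log([A⁻]/[HA]), so log([A⁻]/[HA]) = pH − pKa = 2.86 − 3.8125 = -0.9525. [A⁻]/[HA] = 10^(-0.9525) = 0.112

[A⁻]/[HA] = 0.112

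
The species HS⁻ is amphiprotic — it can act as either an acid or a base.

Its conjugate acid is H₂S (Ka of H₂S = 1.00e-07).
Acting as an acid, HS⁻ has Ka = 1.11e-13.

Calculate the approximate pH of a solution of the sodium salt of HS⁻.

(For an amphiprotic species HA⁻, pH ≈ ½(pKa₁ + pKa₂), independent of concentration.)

pKa₁ = -log(1.00e-07) = 7.00; pKa₂ = -log(1.11e-13) = 12.95. For an amphiprotic species, pH ≈ ½(pKa₁ + pKa₂) = ½(7.00 + 12.95) = 9.98.

pH = 9.98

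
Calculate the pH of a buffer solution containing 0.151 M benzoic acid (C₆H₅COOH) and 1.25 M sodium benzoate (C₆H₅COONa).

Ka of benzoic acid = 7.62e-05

pKa = -log(7.62e-05) = 4.12. pH = pKa + log([A⁻]/[HA]) = 4.12 + log(1.25/0.151)

pH = 5.04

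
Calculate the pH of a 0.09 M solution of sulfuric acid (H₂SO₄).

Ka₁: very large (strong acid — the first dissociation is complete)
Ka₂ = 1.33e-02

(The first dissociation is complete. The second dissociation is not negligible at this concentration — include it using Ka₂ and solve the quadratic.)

First dissociation is complete: [H⁺]₀ = [HSO₄⁻]₀ = C = 0.09 M. Second dissociation HSO₄⁻ ⇌ H⁺ + SO₄²⁻: let x = [SO₄²⁻]. Ka₂ = (C + x)·x / (C − x) = 1.33e-02 → x² + (C + Ka₂)·x − Ka₂·C = 0 → x² + 0.10330·x − 1.197e-03 = 0. x = (−0.10330 + √(0.10330² + 4 × 1.197e-03)) / 2 = 1.0517e-02 M. [H⁺] = C + x = 0.09 + 1.0517e-02 = 1.0052e-01 M. pH = -log(1.0052e-01) = 1.00.

pH = 1.00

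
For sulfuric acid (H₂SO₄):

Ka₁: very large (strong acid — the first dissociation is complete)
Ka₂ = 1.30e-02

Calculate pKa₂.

pKa₂ = -log(Ka₂) = -log(1.30e-02) = 1.89.

pK_{a2} = 1.89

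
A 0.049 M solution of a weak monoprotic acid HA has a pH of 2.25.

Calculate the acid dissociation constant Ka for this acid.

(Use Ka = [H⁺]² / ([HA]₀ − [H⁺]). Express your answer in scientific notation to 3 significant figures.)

[H⁺] = 10^(−pH) = 10^(−2.25) = 5.623e-03 M. For HA ⇌ H⁺ + A⁻, Ka = [H⁺][A⁻]/[HA] = [H⁺]² / ([HA]₀ − [H⁺]) = (5.623e-03)² / (0.049 − 5.623e-03) = 7.29e-04.

K_a = 7.29e-04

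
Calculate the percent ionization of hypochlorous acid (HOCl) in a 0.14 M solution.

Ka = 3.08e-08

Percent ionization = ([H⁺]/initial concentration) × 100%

Using Ka equilibrium: x² + Ka×x - Ka×C = 0. Solving: [H⁺] = 6.5650e-05. Percent = (6.5650e-05/0.14) × 100

Percent ionization = 0.0469%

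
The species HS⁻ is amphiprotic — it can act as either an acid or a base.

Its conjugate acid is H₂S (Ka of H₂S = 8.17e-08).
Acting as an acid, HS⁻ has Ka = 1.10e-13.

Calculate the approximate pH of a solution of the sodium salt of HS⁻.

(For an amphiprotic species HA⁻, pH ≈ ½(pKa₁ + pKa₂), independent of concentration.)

pKa₁ = -log(8.17e-08) = 7.09; pKa₂ = -log(1.10e-13) = 12.96. For an amphiprotic species, pH ≈ ½(pKa₁ + pKa₂) = ½(7.09 + 12.96) = 10.02.

pH = 10.02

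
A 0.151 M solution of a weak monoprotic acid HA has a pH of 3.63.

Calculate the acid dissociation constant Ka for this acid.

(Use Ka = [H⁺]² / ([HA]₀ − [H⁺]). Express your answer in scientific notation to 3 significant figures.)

[H⁺] = 10^(−pH) = 10^(−3.63) = 2.344e-04 M. For HA ⇌ H⁺ + A⁻, Ka = [H⁺][A⁻]/[HA] = [H⁺]² / ([HA]₀ − [H⁺]) = (2.344e-04)² / (0.151 − 2.344e-04) = 3.65e-07.

K_a = 3.65e-07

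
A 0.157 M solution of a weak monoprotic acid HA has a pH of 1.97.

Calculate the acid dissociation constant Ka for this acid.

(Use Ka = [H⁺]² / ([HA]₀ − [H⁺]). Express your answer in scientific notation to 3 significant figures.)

[H⁺] = 10^(−pH) = 10^(−1.97) = 1.072e-02 M. For HA ⇌ H⁺ + A⁻, Ka = [H⁺][A⁻]/[HA] = [H⁺]² / ([HA]₀ − [H⁺]) = (1.072e-02)² / (0.157 − 1.072e-02) = 7.85e-04.

K_a = 7.85e-04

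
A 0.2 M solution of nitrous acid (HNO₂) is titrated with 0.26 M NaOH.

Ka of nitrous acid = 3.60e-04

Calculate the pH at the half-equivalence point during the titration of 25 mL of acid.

At half-equivalence [HA] = [A⁻], so Henderson-Hasselbalch gives pH = pKa = -log(3.60e-04) = 3.44.

pH = pKa = 3.44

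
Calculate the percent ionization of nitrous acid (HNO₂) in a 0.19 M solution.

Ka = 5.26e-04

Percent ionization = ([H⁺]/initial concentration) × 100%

Using Ka equilibrium: x² + Ka×x - Ka×C = 0. Solving: [H⁺] = 9.7375e-03. Percent = (9.7375e-03/0.19) × 100

Percent ionization = 5.12%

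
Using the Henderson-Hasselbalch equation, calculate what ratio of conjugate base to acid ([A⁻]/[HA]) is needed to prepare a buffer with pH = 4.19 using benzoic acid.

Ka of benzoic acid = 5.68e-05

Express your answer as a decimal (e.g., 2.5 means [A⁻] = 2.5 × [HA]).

pKa = -log(5.68e-05) = 4.2457. pH = pKa + log([A⁻]/[HA]), so log([A⁻]/[HA]) = pH − pKa = 4.19 − 4.2457 = -0.0557. [A⁻]/[HA] = 10^(-0.0557) = 0.880

[A⁻]/[HA] = 0.880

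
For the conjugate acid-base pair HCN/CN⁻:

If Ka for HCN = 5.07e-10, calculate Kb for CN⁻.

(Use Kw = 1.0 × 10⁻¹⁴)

For a conjugate pair Ka × Kb = Kw, so Kb = Kw/Ka = 1.0 × 10⁻¹⁴ / 5.07e-10 = 1.97e-05.

K_b = 1.97e-05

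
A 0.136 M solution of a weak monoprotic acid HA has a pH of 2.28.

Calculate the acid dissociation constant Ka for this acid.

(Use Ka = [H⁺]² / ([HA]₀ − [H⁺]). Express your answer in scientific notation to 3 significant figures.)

[H⁺] = 10^(−pH) = 10^(−2.28) = 5.248e-03 M. For HA ⇌ H⁺ + A⁻, Ka = [H⁺][A⁻]/[HA] = [H⁺]² / ([HA]₀ − [H⁺]) = (5.248e-03)² / (0.136 − 5.248e-03) = 2.11e-04.

K_a = 2.11e-04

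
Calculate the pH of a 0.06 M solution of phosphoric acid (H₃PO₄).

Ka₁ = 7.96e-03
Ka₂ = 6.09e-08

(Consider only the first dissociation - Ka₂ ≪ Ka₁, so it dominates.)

First dissociation dominates. From Ka₁ = [H⁺][HA⁻]/[H₂A], x² + Ka₁·x − Ka₁·C = 0 with C = 0.06 M and Ka₁ = 7.96e-03. Solving: [H⁺] = (−Ka₁ + √(Ka₁² + 4·Ka₁·C)) / 2 = 1.8234e-02 M. pH = -log(1.8234e-02) = 1.74.

pH = 1.74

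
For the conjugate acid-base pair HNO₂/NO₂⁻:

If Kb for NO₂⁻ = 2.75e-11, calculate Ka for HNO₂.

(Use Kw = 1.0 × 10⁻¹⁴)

For a conjugate pair Ka × Kb = Kw, so Ka = Kw/Kb = 1.0 × 10⁻¹⁴ / 2.75e-11 = 3.64e-04.

K_a = 3.64e-04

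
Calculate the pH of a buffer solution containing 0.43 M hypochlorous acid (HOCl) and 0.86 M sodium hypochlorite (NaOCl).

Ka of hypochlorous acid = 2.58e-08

pKa = -log(2.58e-08) = 7.59. pH = pKa + log([A⁻]/[HA]) = 7.59 + log(0.86/0.43)

pH = 7.89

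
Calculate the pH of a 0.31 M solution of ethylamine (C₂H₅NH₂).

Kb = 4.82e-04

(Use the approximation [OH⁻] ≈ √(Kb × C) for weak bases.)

[OH⁻] = √(Kb × C) = √(4.82e-04 × 0.31) = 1.2224e-02. pOH = 1.91, pH = 14 - pOH

pH = 12.09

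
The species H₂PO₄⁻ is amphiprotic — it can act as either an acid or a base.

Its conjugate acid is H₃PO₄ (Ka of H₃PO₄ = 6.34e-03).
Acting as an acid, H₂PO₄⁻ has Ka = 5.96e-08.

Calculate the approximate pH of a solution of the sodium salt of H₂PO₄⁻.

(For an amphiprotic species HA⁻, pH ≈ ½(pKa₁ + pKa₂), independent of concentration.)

pKa₁ = -log(6.34e-03) = 2.20; pKa₂ = -log(5.96e-08) = 7.22. For an amphiprotic species, pH ≈ ½(pKa₁ + pKa₂) = ½(2.20 + 7.22) = 4.71.

pH = 4.71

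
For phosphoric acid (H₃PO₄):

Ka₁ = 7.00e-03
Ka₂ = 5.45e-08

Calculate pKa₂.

pKa₂ = -log(Ka₂) = -log(5.45e-08) = 7.26.

pK_{a2} = 7.26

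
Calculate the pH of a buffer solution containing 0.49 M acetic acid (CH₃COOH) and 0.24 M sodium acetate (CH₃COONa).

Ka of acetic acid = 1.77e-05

pKa = -log(1.77e-05) = 4.75. pH = pKa + log([A⁻]/[HA]) = 4.75 + log(0.24/0.49)

pH = 4.44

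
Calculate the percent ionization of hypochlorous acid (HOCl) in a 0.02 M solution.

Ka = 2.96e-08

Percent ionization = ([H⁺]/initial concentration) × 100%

Using Ka equilibrium: x² + Ka×x - Ka×C = 0. Solving: [H⁺] = 2.4316e-05. Percent = (2.4316e-05/0.02) × 100

Percent ionization = 0.122%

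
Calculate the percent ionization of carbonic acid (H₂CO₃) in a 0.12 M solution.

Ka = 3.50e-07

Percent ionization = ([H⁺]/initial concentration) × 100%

Using Ka equilibrium: x² + Ka×x - Ka×C = 0. Solving: [H⁺] = 2.0476e-04. Percent = (2.0476e-04/0.12) × 100

Percent ionization = 0.171%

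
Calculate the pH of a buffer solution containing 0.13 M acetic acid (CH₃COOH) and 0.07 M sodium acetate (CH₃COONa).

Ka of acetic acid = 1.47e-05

pKa = -log(1.47e-05) = 4.83. pH = pKa + log([A⁻]/[HA]) = 4.83 + log(0.07/0.13)

pH = 4.56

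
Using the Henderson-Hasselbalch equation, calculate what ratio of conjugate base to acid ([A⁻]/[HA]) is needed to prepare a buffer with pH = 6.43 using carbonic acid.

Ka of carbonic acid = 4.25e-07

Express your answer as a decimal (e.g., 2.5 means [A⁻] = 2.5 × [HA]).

pKa = -log(4.25e-07) = 6.3716. pH = pKa + log([A⁻]/[HA]), so log([A⁻]/[HA]) = pH − pKa = 6.43 − 6.3716 = 0.0584. [A⁻]/[HA] = 10^(0.0584) = 1.14

[A⁻]/[HA] = 1.14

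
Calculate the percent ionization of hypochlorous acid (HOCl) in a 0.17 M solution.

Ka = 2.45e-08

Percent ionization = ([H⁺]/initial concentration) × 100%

Using Ka equilibrium: x² + Ka×x - Ka×C = 0. Solving: [H⁺] = 6.4525e-05. Percent = (6.4525e-05/0.17) × 100

Percent ionization = 0.038%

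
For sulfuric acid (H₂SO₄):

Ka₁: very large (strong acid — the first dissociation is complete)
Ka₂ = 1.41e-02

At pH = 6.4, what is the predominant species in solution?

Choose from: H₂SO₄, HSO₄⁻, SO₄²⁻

The first dissociation is complete, so H₂SO₄ itself is never the predominant species in water; pKa₂ = -log(1.41e-02) = 1.85. For a polyprotic acid the predominant species crosses at each pKa: below pKa_n the protonated form dominates, above it the deprotonated form does. At pH = 6.4, the predominant species is SO₄²⁻.

SO₄²⁻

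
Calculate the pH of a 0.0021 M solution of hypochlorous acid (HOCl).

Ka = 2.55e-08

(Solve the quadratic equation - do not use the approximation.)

x² + Ka×x - Ka×C = 0. Using quadratic formula: [H⁺] = 7.3050e-06

pH = 5.14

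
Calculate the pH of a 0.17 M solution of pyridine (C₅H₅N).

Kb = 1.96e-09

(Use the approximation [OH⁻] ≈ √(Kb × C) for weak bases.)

[OH⁻] = √(Kb × C) = √(1.96e-09 × 0.17) = 1.8254e-05. pOH = 4.74, pH = 14 - pOH

pH = 9.26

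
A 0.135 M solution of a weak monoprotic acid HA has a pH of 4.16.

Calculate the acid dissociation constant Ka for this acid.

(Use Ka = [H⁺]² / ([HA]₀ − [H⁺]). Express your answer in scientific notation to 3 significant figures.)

[H⁺] = 10^(−pH) = 10^(−4.16) = 6.918e-05 M. For HA ⇌ H⁺ + A⁻, Ka = [H⁺][A⁻]/[HA] = [H⁺]² / ([HA]₀ − [H⁺]) = (6.918e-05)² / (0.135 − 6.918e-05) = 3.55e-08.

K_a = 3.55e-08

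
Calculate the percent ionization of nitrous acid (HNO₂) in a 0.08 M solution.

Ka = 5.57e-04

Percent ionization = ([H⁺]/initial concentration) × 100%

Using Ka equilibrium: x² + Ka×x - Ka×C = 0. Solving: [H⁺] = 6.4026e-03. Percent = (6.4026e-03/0.08) × 100

Percent ionization = 8%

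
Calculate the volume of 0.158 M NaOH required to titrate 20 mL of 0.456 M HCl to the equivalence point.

At equivalence: moles acid = moles base. moles HCl = 0.456 × 20/1000 = 0.00912 mol. V_base = moles / 0.158 × 1000 = 57.7 mL.

V_{base} = 57.7 mL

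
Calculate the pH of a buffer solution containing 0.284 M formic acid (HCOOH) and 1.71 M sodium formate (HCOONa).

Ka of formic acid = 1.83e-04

pKa = -log(1.83e-04) = 3.74. pH = pKa + log([A⁻]/[HA]) = 3.74 + log(1.71/0.284)

pH = 4.52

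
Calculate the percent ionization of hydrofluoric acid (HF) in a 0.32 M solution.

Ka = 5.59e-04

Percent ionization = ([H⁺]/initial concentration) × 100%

Using Ka equilibrium: x² + Ka×x - Ka×C = 0. Solving: [H⁺] = 1.3098e-02. Percent = (1.3098e-02/0.32) × 100

Percent ionization = 4.09%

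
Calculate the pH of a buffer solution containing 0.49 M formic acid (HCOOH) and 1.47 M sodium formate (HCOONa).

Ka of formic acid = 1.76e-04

pKa = -log(1.76e-04) = 3.75. pH = pKa + log([A⁻]/[HA]) = 3.75 + log(1.47/0.49)

pH = 4.23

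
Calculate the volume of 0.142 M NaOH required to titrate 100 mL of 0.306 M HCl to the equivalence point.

At equivalence: moles acid = moles base. moles HCl = 0.306 × 100/1000 = 0.0306 mol. V_base = moles / 0.142 × 1000 = 215.5 mL.

V_{base} = 215.5 mL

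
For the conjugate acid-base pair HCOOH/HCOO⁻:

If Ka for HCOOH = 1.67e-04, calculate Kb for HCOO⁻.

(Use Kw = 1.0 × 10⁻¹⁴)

For a conjugate pair Ka × Kb = Kw, so Kb = Kw/Ka = 1.0 × 10⁻¹⁴ / 1.67e-04 = 5.99e-11.

K_b = 5.99e-11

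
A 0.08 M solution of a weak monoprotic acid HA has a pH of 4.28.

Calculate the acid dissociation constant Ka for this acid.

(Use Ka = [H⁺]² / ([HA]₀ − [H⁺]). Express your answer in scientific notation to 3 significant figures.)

[H⁺] = 10^(−pH) = 10^(−4.28) = 5.248e-05 M. For HA ⇌ H⁺ + A⁻, Ka = [H⁺][A⁻]/[HA] = [H⁺]² / ([HA]₀ − [H⁺]) = (5.248e-05)² / (0.08 − 5.248e-05) = 3.45e-08.

K_a = 3.45e-08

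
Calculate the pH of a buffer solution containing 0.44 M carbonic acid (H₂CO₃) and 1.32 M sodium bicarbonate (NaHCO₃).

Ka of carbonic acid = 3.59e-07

pKa = -log(3.59e-07) = 6.44. pH = pKa + log([A⁻]/[HA]) = 6.44 + log(1.32/0.44)

pH = 6.92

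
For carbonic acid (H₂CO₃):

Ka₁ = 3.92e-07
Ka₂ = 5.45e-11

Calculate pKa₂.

pKa₂ = -log(Ka₂) = -log(5.45e-11) = 10.26.

pK_{a2} = 10.26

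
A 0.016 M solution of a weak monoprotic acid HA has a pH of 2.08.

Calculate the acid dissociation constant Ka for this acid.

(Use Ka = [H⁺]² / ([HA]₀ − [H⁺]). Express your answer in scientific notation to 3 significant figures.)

[H⁺] = 10^(−pH) = 10^(−2.08) = 8.318e-03 M. For HA ⇌ H⁺ + A⁻, Ka = [H⁺][A⁻]/[HA] = [H⁺]² / ([HA]₀ − [H⁺]) = (8.318e-03)² / (0.016 − 8.318e-03) = 9.01e-03.

K_a = 9.01e-03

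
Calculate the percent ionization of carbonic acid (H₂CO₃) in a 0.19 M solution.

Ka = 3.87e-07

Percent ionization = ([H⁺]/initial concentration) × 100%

Using Ka equilibrium: x² + Ka×x - Ka×C = 0. Solving: [H⁺] = 2.7097e-04. Percent = (2.7097e-04/0.19) × 100

Percent ionization = 0.143%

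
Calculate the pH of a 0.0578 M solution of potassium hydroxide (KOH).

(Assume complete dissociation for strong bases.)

[OH⁻] = 0.0578 M for strong base. pOH = -log[OH⁻] = 1.24, pH = 14 - pOH

pH = 12.76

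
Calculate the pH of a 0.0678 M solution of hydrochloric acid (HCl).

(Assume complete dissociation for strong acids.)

[H⁺] = 0.0678 M for strong acid. pH = -log[H⁺] = -log(0.0678)

pH = 1.17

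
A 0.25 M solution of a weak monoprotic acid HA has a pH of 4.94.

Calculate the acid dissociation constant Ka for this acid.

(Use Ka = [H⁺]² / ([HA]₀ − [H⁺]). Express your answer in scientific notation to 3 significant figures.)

[H⁺] = 10^(−pH) = 10^(−4.94) = 1.148e-05 M. For HA ⇌ H⁺ + A⁻, Ka = [H⁺][A⁻]/[HA] = [H⁺]² / ([HA]₀ − [H⁺]) = (1.148e-05)² / (0.25 − 1.148e-05) = 5.27e-10.

K_a = 5.27e-10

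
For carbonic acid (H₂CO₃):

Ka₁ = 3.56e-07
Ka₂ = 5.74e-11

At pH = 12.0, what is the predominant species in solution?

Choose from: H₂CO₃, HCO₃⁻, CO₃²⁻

pKa₁ = 6.45, pKa₂ = 10.24. For a polyprotic acid the predominant species crosses at each pKa: below pKa_n the protonated form dominates, above it the deprotonated form does. At pH = 12.0, the predominant species is CO₃²⁻.

CO₃²⁻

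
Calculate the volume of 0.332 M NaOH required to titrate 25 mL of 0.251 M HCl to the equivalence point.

At equivalence: moles acid = moles base. moles HCl = 0.251 × 25/1000 = 0.006275 mol. V_base = moles / 0.332 × 1000 = 18.9 mL.

V_{base} = 18.9 mL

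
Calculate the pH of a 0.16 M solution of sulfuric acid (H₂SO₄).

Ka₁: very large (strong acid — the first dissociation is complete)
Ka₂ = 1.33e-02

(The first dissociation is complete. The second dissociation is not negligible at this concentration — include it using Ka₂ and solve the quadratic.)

First dissociation is complete: [H⁺]₀ = [HSO₄⁻]₀ = C = 0.16 M. Second dissociation HSO₄⁻ ⇌ H⁺ + SO₄²⁻: let x = [SO₄²⁻]. Ka₂ = (C + x)·x / (C − x) = 1.33e-02 → x² + (C + Ka₂)·x − Ka₂·C = 0 → x² + 0.17330·x − 2.128e-03 = 0. x = (−0.17330 + √(0.17330² + 4 × 2.128e-03)) / 2 = 1.1514e-02 M. [H⁺] = C + x = 0.16 + 1.1514e-02 = 1.7151e-01 M. pH = -log(1.7151e-01) = 0.77.

pH = 0.77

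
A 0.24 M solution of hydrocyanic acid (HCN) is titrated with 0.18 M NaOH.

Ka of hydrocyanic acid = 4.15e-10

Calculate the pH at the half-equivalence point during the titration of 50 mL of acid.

At half-equivalence [HA] = [A⁻], so Henderson-Hasselbalch gives pH = pKa = -log(4.15e-10) = 9.38.

pH = pKa = 9.38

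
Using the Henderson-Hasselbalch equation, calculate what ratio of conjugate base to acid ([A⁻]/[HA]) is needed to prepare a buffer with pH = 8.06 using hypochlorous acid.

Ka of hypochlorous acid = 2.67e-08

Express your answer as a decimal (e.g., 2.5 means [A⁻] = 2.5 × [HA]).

pKa = -log(2.67e-08) = 7.5735. pH = pKa + log([A⁻]/[HA]), so log([A⁻]/[HA]) = pH − pKa = 8.06 − 7.5735 = 0.4865. [A⁻]/[HA] = 10^(0.4865) = 3.07

[A⁻]/[HA] = 3.07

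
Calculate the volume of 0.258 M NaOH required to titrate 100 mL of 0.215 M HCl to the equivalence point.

At equivalence: moles acid = moles base. moles HCl = 0.215 × 100/1000 = 0.0215 mol. V_base = moles / 0.258 × 1000 = 83.3 mL.

V_{base} = 83.3 mL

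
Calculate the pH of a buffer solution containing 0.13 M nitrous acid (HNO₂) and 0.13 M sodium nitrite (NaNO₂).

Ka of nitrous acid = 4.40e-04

pKa = -log(4.40e-04) = 3.36. pH = pKa + log([A⁻]/[HA]) = 3.36 + log(0.13/0.13)

pH = 3.36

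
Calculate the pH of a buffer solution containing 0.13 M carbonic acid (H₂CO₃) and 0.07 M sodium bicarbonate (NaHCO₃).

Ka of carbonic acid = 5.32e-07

pKa = -log(5.32e-07) = 6.27. pH = pKa + log([A⁻]/[HA]) = 6.27 + log(0.07/0.13)

pH = 6.01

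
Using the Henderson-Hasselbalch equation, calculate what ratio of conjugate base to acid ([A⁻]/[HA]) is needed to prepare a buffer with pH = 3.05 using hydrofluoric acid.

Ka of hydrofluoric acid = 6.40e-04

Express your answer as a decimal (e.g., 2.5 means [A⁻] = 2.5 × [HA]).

pKa = -log(6.40e-04) = 3.1938. pH = pKa + log([A⁻]/[HA]), so log([A⁻]/[HA]) = pH − pKa = 3.05 − 3.1938 = -0.1438. [A⁻]/[HA] = 10^(-0.1438) = 0.718

[A⁻]/[HA] = 0.718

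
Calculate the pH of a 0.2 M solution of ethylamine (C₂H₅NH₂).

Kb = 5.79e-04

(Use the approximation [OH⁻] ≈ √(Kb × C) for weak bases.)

[OH⁻] = √(Kb × C) = √(5.79e-04 × 0.2) = 1.0761e-02. pOH = 1.97, pH = 14 - pOH

pH = 12.03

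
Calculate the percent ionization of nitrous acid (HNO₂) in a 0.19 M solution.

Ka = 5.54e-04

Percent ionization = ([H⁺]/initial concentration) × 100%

Using Ka equilibrium: x² + Ka×x - Ka×C = 0. Solving: [H⁺] = 9.9864e-03. Percent = (9.9864e-03/0.19) × 100

Percent ionization = 5.26%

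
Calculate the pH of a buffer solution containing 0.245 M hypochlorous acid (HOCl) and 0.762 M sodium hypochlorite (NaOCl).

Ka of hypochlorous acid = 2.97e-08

pKa = -log(2.97e-08) = 7.53. pH = pKa + log([A⁻]/[HA]) = 7.53 + log(0.762/0.245)

pH = 8.02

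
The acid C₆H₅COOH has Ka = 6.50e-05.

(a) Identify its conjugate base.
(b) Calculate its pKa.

(a) The conjugate base is formed by removing one H⁺ from C₆H₅COOH, giving C₆H₅COO⁻. (b) pKa = -log(Ka) = -log(6.50e-05) = 4.19.

Conjugate base: C₆H₅COO⁻; pK_a = 4.19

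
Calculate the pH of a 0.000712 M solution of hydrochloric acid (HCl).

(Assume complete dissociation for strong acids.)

[H⁺] = 0.000712 M for strong acid. pH = -log[H⁺] = -log(0.000712)

pH = 3.15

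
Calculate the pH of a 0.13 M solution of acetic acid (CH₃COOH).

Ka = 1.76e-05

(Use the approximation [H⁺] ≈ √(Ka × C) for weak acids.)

[H⁺] = √(Ka × C) = √(1.76e-05 × 0.13) = 1.5126e-03. pH = -log(1.5126e-03)

pH = 2.82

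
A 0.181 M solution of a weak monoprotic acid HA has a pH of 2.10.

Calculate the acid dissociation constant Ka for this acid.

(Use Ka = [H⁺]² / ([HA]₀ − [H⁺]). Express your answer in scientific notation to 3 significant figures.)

[H⁺] = 10^(−pH) = 10^(−2.10) = 7.943e-03 M. For HA ⇌ H⁺ + A⁻, Ka = [H⁺][A⁻]/[HA] = [H⁺]² / ([HA]₀ − [H⁺]) = (7.943e-03)² / (0.181 − 7.943e-03) = 3.65e-04.

K_a = 3.65e-04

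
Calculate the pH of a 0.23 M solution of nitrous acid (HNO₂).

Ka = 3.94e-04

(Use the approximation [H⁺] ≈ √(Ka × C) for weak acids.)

[H⁺] = √(Ka × C) = √(3.94e-04 × 0.23) = 9.5195e-03. pH = -log(9.5195e-03)

pH = 2.02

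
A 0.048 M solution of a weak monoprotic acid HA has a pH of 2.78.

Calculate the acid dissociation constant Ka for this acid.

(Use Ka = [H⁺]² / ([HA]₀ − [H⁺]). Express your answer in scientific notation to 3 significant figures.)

[H⁺] = 10^(−pH) = 10^(−2.78) = 1.660e-03 M. For HA ⇌ H⁺ + A⁻, Ka = [H⁺][A⁻]/[HA] = [H⁺]² / ([HA]₀ − [H⁺]) = (1.660e-03)² / (0.048 − 1.660e-03) = 5.94e-05.

K_a = 5.94e-05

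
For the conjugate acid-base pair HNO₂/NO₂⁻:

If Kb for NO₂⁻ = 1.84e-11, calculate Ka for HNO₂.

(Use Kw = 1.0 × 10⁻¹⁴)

For a conjugate pair Ka × Kb = Kw, so Ka = Kw/Kb = 1.0 × 10⁻¹⁴ / 1.84e-11 = 5.43e-04.

K_a = 5.43e-04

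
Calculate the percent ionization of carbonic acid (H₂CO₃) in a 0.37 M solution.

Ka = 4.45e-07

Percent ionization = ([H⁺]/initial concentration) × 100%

Using Ka equilibrium: x² + Ka×x - Ka×C = 0. Solving: [H⁺] = 4.0555e-04. Percent = (4.0555e-04/0.37) × 100

Percent ionization = 0.11%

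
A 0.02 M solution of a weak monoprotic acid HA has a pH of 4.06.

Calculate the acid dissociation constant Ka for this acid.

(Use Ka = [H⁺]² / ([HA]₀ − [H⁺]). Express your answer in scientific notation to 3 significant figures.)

[H⁺] = 10^(−pH) = 10^(−4.06) = 8.710e-05 M. For HA ⇌ H⁺ + A⁻, Ka = [H⁺][A⁻]/[HA] = [H⁺]² / ([HA]₀ − [H⁺]) = (8.710e-05)² / (0.02 − 8.710e-05) = 3.81e-07.

K_a = 3.81e-07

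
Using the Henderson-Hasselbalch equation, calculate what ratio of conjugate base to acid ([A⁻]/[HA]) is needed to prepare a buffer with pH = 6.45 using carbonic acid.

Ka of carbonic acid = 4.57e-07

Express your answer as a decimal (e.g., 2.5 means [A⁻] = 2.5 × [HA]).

pKa = -log(4.57e-07) = 6.3401. pH = pKa + log([A⁻]/[HA]), so log([A⁻]/[HA]) = pH − pKa = 6.45 − 6.3401 = 0.1099. [A⁻]/[HA] = 10^(0.1099) = 1.29

[A⁻]/[HA] = 1.29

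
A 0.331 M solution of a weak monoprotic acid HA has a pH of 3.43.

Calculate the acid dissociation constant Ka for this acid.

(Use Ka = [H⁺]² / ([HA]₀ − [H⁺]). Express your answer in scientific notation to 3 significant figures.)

[H⁺] = 10^(−pH) = 10^(−3.43) = 3.715e-04 M. For HA ⇌ H⁺ + A⁻, Ka = [H⁺][A⁻]/[HA] = [H⁺]² / ([HA]₀ − [H⁺]) = (3.715e-04)² / (0.331 − 3.715e-04) = 4.18e-07.

K_a = 4.18e-07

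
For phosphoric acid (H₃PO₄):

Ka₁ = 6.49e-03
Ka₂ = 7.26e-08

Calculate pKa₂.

pKa₂ = -log(Ka₂) = -log(7.26e-08) = 7.14.

pK_{a2} = 7.14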